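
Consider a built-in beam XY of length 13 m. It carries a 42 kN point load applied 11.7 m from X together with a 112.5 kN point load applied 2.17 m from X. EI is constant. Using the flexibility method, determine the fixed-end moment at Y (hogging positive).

Release both end moments; the primary structure is a simply-supported span XY with redundants M_X and M_Y.
End rotations of the released simple span under the applied load (×1/EI):
  at X: point load 42 at a = 11.7: Pab(L + b)/(6LEI) = 117.1/EI
  at Y: point load 42 at a = 11.7: Pab(L + a)/(6LEI) = 202.3/EI
  at X: point load 112.5 at a = 2.17: Pab(L + b)/(6LEI) = 807.7/EI
  at Y: point load 112.5 at a = 2.17: Pab(L + a)/(6LEI) = 514.2/EI
  θ_X0 = 924.9/EI,  θ_Y0 = 716.5/EI
Flexibility coefficients: a unit moment at one end gives L/(3EI) there and L/(6EI) at the far end, so f₁₁ = f₂₂ = 4.333/EI and f₁₂ = f₂₁ = 2.167/EI.
Compatibility — zero rotation at each built-in end:
  4.333 M_X + 2.167 M_Y = 924.9
  2.167 M_X + 4.333 M_Y = 716.5
Solving the pair gives M_X = 174.3 kN·m and M_Y = 78.17 kN·m (hogging).

M_Y = 78.17 kN·m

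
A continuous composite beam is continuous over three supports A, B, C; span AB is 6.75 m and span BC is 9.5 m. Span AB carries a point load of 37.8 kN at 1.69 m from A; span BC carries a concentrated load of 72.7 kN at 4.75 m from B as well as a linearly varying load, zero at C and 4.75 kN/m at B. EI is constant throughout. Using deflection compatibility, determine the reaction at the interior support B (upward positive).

R_B = 87.43 kN

Take M_B as the redundant. Released structure: two simple spans AB and BC with a hinge at B.
End slopes at the hinge B, treating each span as simply supported:
  span AB: point load 37.8 at a = 1.69: Pab(L + a)/(6LEI) = 67.36/EI
  span BC: point load 72.7 at a = 4.75: Pab(L + b)/(6LEI) = 410.1/EI
  span BC: triangular load, peak 4.75: w₀L³/(45EI) = 90.5/EI
  relative rotation θ_0 = (67.36 + 500.6)/EI = 567.9/EI
A unit hogging moment at B produces rotation L₁/(3EI) + L₂/(3EI) = 5.417/EI.
Slope continuity at B: θ_0 = M_B·5.417/EI, so M_B = 567.9/5.417 = 104.8 kN·m (hogging).
Span AB, ΣM about A with M_B applied at B: R_B^{AB}·6.75 = 63.88 + 104.8, so R_B^{AB} = 25 kN and R_A = 37.8 − 25 = 12.8 kN.
Span BC, ΣM about C: R_B^{BC}·9.5 = 488.2 + 104.8, so R_B^{BC} = 62.43 kN and R_C = 95.26 − 62.43 = 32.83 kN.
R_B = 25 + 62.43 = 87.43 kN.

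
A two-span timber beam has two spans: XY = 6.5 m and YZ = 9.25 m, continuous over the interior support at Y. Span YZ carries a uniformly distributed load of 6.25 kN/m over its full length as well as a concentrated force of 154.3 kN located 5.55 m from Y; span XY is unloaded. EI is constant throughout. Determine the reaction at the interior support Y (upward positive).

Release continuity at Y by inserting a hinge; the redundant is the internal moment M_Y. The primary structure is two simply-supported spans XY and YZ.
Discontinuity in slope at Y on the released structure — sum the simple-span end rotations:
  span YZ: UDL 6.25: wL³/(24EI) = 206.1/EI
  span YZ: point load 154.3 at a = 5.55: Pab(L + b)/(6LEI) = 739.3/EI
  relative rotation θ_0 = (0 + 945.4)/EI = 945.4/EI
A unit hogging moment at Y produces rotation L₁/(3EI) + L₂/(3EI) = 5.25/EI.
Slope continuity at Y: θ_0 = M_Y·5.25/EI, so M_Y = 945.4/5.25 = 180.1 kN·m (hogging).
Span XY, ΣM about X with M_Y applied at Y: R_Y^{XY}·6.5 = 0 + 180.1, so R_Y^{XY} = 27.71 kN and R_X = 0 − 27.71 = -27.71 kN.
Span YZ, ΣM about Z: R_Y^{YZ}·9.25 = 838.3 + 180.1, so R_Y^{YZ} = 110.1 kN and R_Z = 212.1 − 110.1 = 102 kN.
R_Y = 27.71 + 110.1 = 137.8 kN.

R_Y = 137.8 kN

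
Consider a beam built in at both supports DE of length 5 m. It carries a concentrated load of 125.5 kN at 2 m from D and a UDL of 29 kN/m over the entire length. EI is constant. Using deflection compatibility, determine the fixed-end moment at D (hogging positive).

M_D = 150.8 kN·m

Take the two fixed-end moments M_D, M_E as redundants; the released structure is the simple span DE.
On the primary (simply-supported) span, the end slopes from the loading are:
  at D: point load 125.5 at a = 2: Pab(L + b)/(6LEI) = 200.8/EI
  at E: point load 125.5 at a = 2: Pab(L + a)/(6LEI) = 175.7/EI
  at D: UDL 29: wL³/(24EI) = 151/EI
  at E: UDL 29: wL³/(24EI) = 151/EI
  θ_D0 = 351.8/EI,  θ_E0 = 326.7/EI
Flexibility coefficients: a unit moment at one end gives L/(3EI) there and L/(6EI) at the far end, so f₁₁ = f₂₂ = 1.667/EI and f₁₂ = f₂₁ = 0.8333/EI.
Compatibility — zero rotation at each built-in end:
  1.667 M_D + 0.8333 M_E = 351.8
  0.8333 M_D + 1.667 M_E = 326.7
Solving the pair gives M_D = 150.8 kN·m and M_E = 120.7 kN·m (hogging).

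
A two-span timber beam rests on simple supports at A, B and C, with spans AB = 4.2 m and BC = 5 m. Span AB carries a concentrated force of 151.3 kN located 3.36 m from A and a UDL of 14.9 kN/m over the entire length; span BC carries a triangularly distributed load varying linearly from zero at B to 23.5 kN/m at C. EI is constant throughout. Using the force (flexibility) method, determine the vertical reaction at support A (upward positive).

Insert a hinge at B; M_B is the redundant, and each span becomes simply supported.
End slopes at the hinge B, treating each span as simply supported:
  span AB: point load 151.3 at a = 3.36: Pab(L + a)/(6LEI) = 128.1/EI
  span AB: UDL 14.9: wL³/(24EI) = 46/EI
  span BC: triangular load, peak 23.5: 7w₀L³/(360EI) = 57.12/EI
  relative rotation θ_0 = (174.1 + 57.12)/EI = 231.2/EI
A unit hogging moment at B produces rotation L₁/(3EI) + L₂/(3EI) = 3.067/EI.
Slope continuity at B: θ_0 = M_B·3.067/EI, so M_B = 231.2/3.067 = 75.4 kN·m (hogging).
Span AB, ΣM about A with M_B applied at B: R_B^{AB}·4.2 = 639.8 + 75.4, so R_B^{AB} = 170.3 kN and R_A = 213.9 − 170.3 = 43.6 kN.

R_A = 43.6 kN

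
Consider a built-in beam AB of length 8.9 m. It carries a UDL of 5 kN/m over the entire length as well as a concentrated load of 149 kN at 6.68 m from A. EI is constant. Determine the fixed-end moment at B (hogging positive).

M_B = 219.3 kN·m

Take the two fixed-end moments M_A, M_B as redundants; the released structure is the simple span AB.
End rotations of the released simple span under the applied load (×1/EI):
  at A: UDL 5: wL³/(24EI) = 146.9/EI
  at B: UDL 5: wL³/(24EI) = 146.9/EI
  at A: point load 149 at a = 6.68: Pab(L + b)/(6LEI) = 460.1/EI
  at B: point load 149 at a = 6.68: Pab(L + a)/(6LEI) = 644.7/EI
  θ_A0 = 607/EI,  θ_B0 = 791.5/EI
Flexibility coefficients: a unit moment at one end gives L/(3EI) there and L/(6EI) at the far end, so f₁₁ = f₂₂ = 2.967/EI and f₁₂ = f₂₁ = 1.483/EI.
Compatibility — zero rotation at each built-in end:
  2.967 M_A + 1.483 M_B = 607
  1.483 M_A + 2.967 M_B = 791.5
Solving the pair gives M_A = 94.93 kN·m and M_B = 219.3 kN·m (hogging).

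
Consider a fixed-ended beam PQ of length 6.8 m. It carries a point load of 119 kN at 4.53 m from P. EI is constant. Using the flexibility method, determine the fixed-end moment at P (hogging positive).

M_P = 60.07 kN·m

Release both end moments; the primary structure is a simply-supported span PQ with redundants M_P and M_Q.
End rotations of the released simple span under the applied load (×1/EI):
  at P: point load 119 at a = 4.53: Pab(L + b)/(6LEI) = 272/EI
  at Q: point load 119 at a = 4.53: Pab(L + a)/(6LEI) = 339.8/EI
  θ_P0 = 272/EI,  θ_Q0 = 339.8/EI
Flexibility coefficients: a unit moment at one end gives L/(3EI) there and L/(6EI) at the far end, so f₁₁ = f₂₂ = 2.267/EI and f₁₂ = f₂₁ = 1.133/EI.
Compatibility — zero rotation at each built-in end:
  2.267 M_P + 1.133 M_Q = 272
  1.133 M_P + 2.267 M_Q = 339.8
Solving the pair gives M_P = 60.07 kN·m and M_Q = 119.9 kN·m (hogging).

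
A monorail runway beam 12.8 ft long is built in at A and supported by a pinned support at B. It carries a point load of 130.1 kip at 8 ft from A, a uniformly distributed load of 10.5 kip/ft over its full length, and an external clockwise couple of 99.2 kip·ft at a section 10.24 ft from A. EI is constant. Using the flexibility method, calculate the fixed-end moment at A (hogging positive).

M_A = 439.7 kip·ft

Take the reaction at B as the redundant and release it; the primary structure is a cantilever fixed at A.
Primary-structure tip deflection at B by superposition:
  point load 130.1 at a = 8: Pa²(3L − a)/(6EI) = 42187/EI
  UDL 10.5: wL⁴/(8EI) = 35232/EI
  clockwise couple 99.2 at a = 10.24: M₀a(2L − a)/(2EI) = 7801/EI
  δ_0 = 85221/EI
Tip deflection under a unit load at B: L³/(3EI) = 699.1/EI.
The prop prevents deflection at B: R_B = δ_0/δ_{BB} = 85221/699.1 = 121.9 kip.
Moment equilibrium about A: M_A = Σ(load moments about A) − R_B·L = 2000 − 121.9×12.8 = 439.7 kip·ft.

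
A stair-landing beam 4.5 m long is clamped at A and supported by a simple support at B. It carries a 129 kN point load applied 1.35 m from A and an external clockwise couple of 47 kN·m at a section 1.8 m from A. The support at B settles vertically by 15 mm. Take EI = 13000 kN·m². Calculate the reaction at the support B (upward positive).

R_B = 19.28 kN

Take the reaction at B as the redundant and release it; the primary structure is a cantilever fixed at A.
Free-end deflection of the primary structure under the applied loading (downward +):
  point load 129 at a = 1.35: Pa²(3L − a)/(6EI) = 476.1/EI
  clockwise couple 47 at a = 1.8: M₀a(2L − a)/(2EI) = 304.6/EI
  δ_0 = 780.6/EI
Tip deflection under a unit load at B: L³/(3EI) = 30.38/EI.
With EI = 13000 kN·m²: δ_0 = 0.060049 m and δ_{BB} = 0.002337 m/kN.
Compatibility — the beam at B must follow the support down by 0.015 m: δ_0 − R_B·δ_{BB} = 0.015, so R_B = (0.060049 − 0.015)/0.002337 = 19.28 kN.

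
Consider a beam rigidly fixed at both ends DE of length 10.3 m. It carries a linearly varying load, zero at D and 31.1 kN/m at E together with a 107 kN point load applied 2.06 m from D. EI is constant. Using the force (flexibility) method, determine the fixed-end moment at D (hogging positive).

M_D = 251 kN·m

Release both end moments; the primary structure is a simply-supported span DE with redundants M_D and M_E.
End rotations of the released simple span under the applied load (×1/EI):
  at D: triangular load, peak 31.1: 7w₀L³/(360EI) = 660.8/EI
  at E: triangular load, peak 31.1: w₀L³/(45EI) = 755.2/EI
  at D: point load 107 at a = 2.06: Pab(L + b)/(6LEI) = 544.9/EI
  at E: point load 107 at a = 2.06: Pab(L + a)/(6LEI) = 363.3/EI
  θ_D0 = 1206/EI,  θ_E0 = 1118/EI
Flexibility coefficients: a unit moment at one end gives L/(3EI) there and L/(6EI) at the far end, so f₁₁ = f₂₂ = 3.433/EI and f₁₂ = f₂₁ = 1.717/EI.
Compatibility — zero rotation at each built-in end:
  3.433 M_D + 1.717 M_E = 1206
  1.717 M_D + 3.433 M_E = 1118
Solving the pair gives M_D = 251 kN·m and M_E = 200.2 kN·m (hogging).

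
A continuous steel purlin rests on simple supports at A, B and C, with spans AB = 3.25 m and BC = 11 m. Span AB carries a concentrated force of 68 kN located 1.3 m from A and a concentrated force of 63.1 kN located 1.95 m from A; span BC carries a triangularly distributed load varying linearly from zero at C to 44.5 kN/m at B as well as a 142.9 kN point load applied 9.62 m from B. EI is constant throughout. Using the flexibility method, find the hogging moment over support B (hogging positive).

Take M_B as the redundant. Released structure: two simple spans AB and BC with a hinge at B.
Discontinuity in slope at B on the released structure — sum the simple-span end rotations:
  span AB: point load 68 at a = 1.3: Pab(L + a)/(6LEI) = 40.22/EI
  span AB: point load 63.1 at a = 1.95: Pab(L + a)/(6LEI) = 42.66/EI
  span BC: triangular load, peak 44.5: w₀L³/(45EI) = 1316/EI
  span BC: point load 142.9 at a = 9.62: Pab(L + b)/(6LEI) = 355.8/EI
  relative rotation θ_0 = (82.88 + 1672)/EI = 1755/EI
A unit hogging moment at B produces rotation L₁/(3EI) + L₂/(3EI) = 4.75/EI.
Compatibility: M_B·(L₁+L₂)/(3EI) = θ_0, giving M_B = 369.5 kN·m (hogging).

M_B = 369.5 kN·m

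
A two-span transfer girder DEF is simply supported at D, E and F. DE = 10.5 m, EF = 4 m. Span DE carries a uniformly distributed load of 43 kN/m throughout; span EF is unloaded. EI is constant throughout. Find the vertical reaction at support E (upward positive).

R_E = 373.9 kN

Insert a hinge at E; M_E is the redundant, and each span becomes simply supported.
Rotations at E on the released spans (each span's end-slope, ×1/EI):
  span DE: UDL 43: wL³/(24EI) = 2074/EI
  relative rotation θ_0 = (2074 + 0)/EI = 2074/EI
A unit hogging moment at E produces rotation L₁/(3EI) + L₂/(3EI) = 4.833/EI.
Compatibility: M_E·(L₁+L₂)/(3EI) = θ_0, giving M_E = 429.1 kN·m (hogging).
Span DE, ΣM about D with M_E applied at E: R_E^{DE}·10.5 = 2370 + 429.1, so R_E^{DE} = 266.6 kN and R_D = 451.5 − 266.6 = 184.9 kN.
Span EF, ΣM about F: R_E^{EF}·4 = 0 + 429.1, so R_E^{EF} = 107.3 kN and R_F = 0 − 107.3 = -107.3 kN.
R_E = 266.6 + 107.3 = 373.9 kN.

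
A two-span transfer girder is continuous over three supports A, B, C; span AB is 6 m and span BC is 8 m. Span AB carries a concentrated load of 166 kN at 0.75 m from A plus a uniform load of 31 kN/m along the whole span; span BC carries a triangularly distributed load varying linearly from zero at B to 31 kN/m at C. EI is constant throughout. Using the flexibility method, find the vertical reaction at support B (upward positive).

R_B = 199.5 kN

Take M_B as the redundant. Released structure: two simple spans AB and BC with a hinge at B.
Rotations at B on the released spans (each span's end-slope, ×1/EI):
  span AB: point load 166 at a = 0.75: Pab(L + a)/(6LEI) = 122.6/EI
  span AB: UDL 31: wL³/(24EI) = 279/EI
  span BC: triangular load, peak 31: 7w₀L³/(360EI) = 308.6/EI
  relative rotation θ_0 = (401.6 + 308.6)/EI = 710.2/EI
A unit hogging moment at B produces rotation L₁/(3EI) + L₂/(3EI) = 4.667/EI.
Slope continuity at B: θ_0 = M_B·4.667/EI, so M_B = 710.2/4.667 = 152.2 kN·m (hogging).
Span AB, ΣM about A with M_B applied at B: R_B^{AB}·6 = 682.5 + 152.2, so R_B^{AB} = 139.1 kN and R_A = 352 − 139.1 = 212.9 kN.
Span BC, ΣM about C: R_B^{BC}·8 = 330.7 + 152.2, so R_B^{BC} = 60.36 kN and R_C = 124 − 60.36 = 63.64 kN.
R_B = 139.1 + 60.36 = 199.5 kN.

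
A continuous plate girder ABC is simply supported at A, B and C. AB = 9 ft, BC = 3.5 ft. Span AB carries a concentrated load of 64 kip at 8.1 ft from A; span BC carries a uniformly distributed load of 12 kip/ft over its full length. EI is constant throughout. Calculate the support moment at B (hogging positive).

M_B = 40.6 kip·ft

Take M_B as the redundant. Released structure: two simple spans AB and BC with a hinge at B.
Discontinuity in slope at B on the released structure — sum the simple-span end rotations:
  span AB: point load 64 at a = 8.1: Pab(L + a)/(6LEI) = 147.7/EI
  span BC: UDL 12: wL³/(24EI) = 21.44/EI
  relative rotation θ_0 = (147.7 + 21.44)/EI = 169.2/EI
A unit hogging moment at B produces rotation L₁/(3EI) + L₂/(3EI) = 4.167/EI.
Slope continuity at B: θ_0 = M_B·4.167/EI, so M_B = 169.2/4.167 = 40.6 kip·ft (hogging).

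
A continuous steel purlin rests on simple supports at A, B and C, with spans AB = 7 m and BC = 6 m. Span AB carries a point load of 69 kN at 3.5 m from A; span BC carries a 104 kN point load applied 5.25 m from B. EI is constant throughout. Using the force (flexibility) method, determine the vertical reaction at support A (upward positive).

Release continuity at B by inserting a hinge; the redundant is the internal moment M_B. The primary structure is two simply-supported spans AB and BC.
End slopes at the hinge B, treating each span as simply supported:
  span AB: point load 69 at a = 3.5: Pab(L + a)/(6LEI) = 211.3/EI
  span BC: point load 104 at a = 5.25: Pab(L + b)/(6LEI) = 76.78/EI
  relative rotation θ_0 = (211.3 + 76.78)/EI = 288.1/EI
A unit hogging moment at B produces rotation L₁/(3EI) + L₂/(3EI) = 4.333/EI.
Compatibility: M_B·(L₁+L₂)/(3EI) = θ_0, giving M_B = 66.48 kN·m (hogging).
Span AB, ΣM about A with M_B applied at B: R_B^{AB}·7 = 241.5 + 66.48, so R_B^{AB} = 44 kN and R_A = 69 − 44 = 25 kN.

R_A = 25 kN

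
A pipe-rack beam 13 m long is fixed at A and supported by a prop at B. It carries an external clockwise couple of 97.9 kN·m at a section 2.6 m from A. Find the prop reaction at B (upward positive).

Remove the prop at B; the released (primary) structure is a cantilever built in at A.
Deflection at B on the released cantilever, summing each load's contribution:
  clockwise couple 97.9 at a = 2.6: M₀a(2L − a)/(2EI) = 2978/EI
Flexibility coefficient — unit upward force at B: δ_{BB} = L³/(3EI) = 732.3/EI.
Compatibility at B: δ_0 − R_B·δ_{BB} = 0, so R_B = 2978/732.3 = 4.067 kN.

R_B = 4.067 kN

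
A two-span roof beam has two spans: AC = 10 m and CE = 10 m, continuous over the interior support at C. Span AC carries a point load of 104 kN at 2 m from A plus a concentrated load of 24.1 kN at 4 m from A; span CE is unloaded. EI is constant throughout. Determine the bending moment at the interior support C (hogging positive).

Insert a hinge at C; M_C is the redundant, and each span becomes simply supported.
Rotations at C on the released spans (each span's end-slope, ×1/EI):
  span AC: point load 104 at a = 2: Pab(L + a)/(6LEI) = 332.8/EI
  span AC: point load 24.1 at a = 4: Pab(L + a)/(6LEI) = 135/EI
  relative rotation θ_0 = (467.8 + 0)/EI = 467.8/EI
A unit hogging moment at C produces rotation L₁/(3EI) + L₂/(3EI) = 6.667/EI.
Compatibility: M_C·(L₁+L₂)/(3EI) = θ_0, giving M_C = 70.16 kN·m (hogging).

M_C = 70.16 kN·m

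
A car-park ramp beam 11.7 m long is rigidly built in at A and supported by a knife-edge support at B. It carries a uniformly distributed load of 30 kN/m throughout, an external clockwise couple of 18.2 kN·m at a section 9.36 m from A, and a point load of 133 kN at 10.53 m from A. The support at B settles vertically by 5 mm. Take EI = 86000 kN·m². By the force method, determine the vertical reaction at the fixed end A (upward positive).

R_A = 237.8 kN

Take the reaction at B as the redundant and release it; the primary structure is a cantilever fixed at A.
Downward deflection at the released point B due to the loads:
  UDL 30: wL⁴/(8EI) = 70271/EI
  clockwise couple 18.2 at a = 9.36: M₀a(2L − a)/(2EI) = 1196/EI
  point load 133 at a = 10.53: Pa²(3L − a)/(6EI) = 60390/EI
  δ_0 = 131856/EI
Flexibility coefficient — unit upward force at B: δ_{BB} = L³/(3EI) = 533.9/EI.
With EI = 86000 kN·m²: δ_0 = 1.5332 m and δ_{BB} = 0.006208 m/kN.
Compatibility — the beam at B must follow the support down by 0.005 m: δ_0 − R_B·δ_{BB} = 0.005, so R_B = (1.5332 − 0.005)/0.006208 = 246.2 kN.
Vertical equilibrium: R_A = ΣP − R_B = 484 − 246.2 = 237.8 kN.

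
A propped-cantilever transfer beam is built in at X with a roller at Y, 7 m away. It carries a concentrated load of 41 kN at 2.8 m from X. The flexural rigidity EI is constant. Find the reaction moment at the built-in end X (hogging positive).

M_X = 55.1 kN·m

Release the roller at Y. Primary structure: cantilever fixed at X.
Downward deflection at the released point Y due to the loads:
  point load 41 at a = 2.8: Pa²(3L − a)/(6EI) = 975/EI
Tip deflection under a unit load at Y: L³/(3EI) = 114.3/EI.
Compatibility at Y: δ_0 − R_Y·δ_{YY} = 0, so R_Y = 975/114.3 = 8.528 kN.
Moment equilibrium about X: M_X = Σ(load moments about X) − R_Y·L = 114.8 − 8.528×7 = 55.1 kN·m.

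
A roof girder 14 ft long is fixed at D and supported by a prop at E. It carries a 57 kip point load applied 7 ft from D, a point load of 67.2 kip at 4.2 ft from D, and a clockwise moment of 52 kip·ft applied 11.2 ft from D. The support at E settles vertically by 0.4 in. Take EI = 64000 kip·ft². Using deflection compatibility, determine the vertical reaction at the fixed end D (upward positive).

R_D = 95.21 kip

Release the roller at E. Primary structure: cantilever fixed at D.
Primary-structure tip deflection at E by superposition:
  point load 57 at a = 7: Pa²(3L − a)/(6EI) = 16292/EI
  point load 67.2 at a = 4.2: Pa²(3L − a)/(6EI) = 7468/EI
  clockwise couple 52 at a = 11.2: M₀a(2L − a)/(2EI) = 4892/EI
  δ_0 = 28653/EI
Tip deflection under a unit load at E: L³/(3EI) = 914.7/EI.
With EI = 64000 kip·ft²: δ_0 = 0.4477 ft and δ_{EE} = 0.014292 ft/kip.
Compatibility — the beam at E must follow the support down by 0.03333 ft: δ_0 − R_E·δ_{EE} = 0.03333, so R_E = (0.4477 − 0.03333)/0.014292 = 28.99 kip.
Vertical equilibrium: R_D = ΣP − R_E = 124.2 − 28.99 = 95.21 kip.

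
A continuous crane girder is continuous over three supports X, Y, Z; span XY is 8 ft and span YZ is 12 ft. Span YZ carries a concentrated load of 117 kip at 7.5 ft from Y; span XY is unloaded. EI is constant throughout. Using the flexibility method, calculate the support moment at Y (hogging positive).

Take M_Y as the redundant. Released structure: two simple spans XY and YZ with a hinge at Y.
End slopes at the hinge Y, treating each span as simply supported:
  span YZ: point load 117 at a = 7.5: Pab(L + b)/(6LEI) = 904.9/EI
  relative rotation θ_0 = (0 + 904.9)/EI = 904.9/EI
A unit hogging moment at Y produces rotation L₁/(3EI) + L₂/(3EI) = 6.667/EI.
Slope continuity at Y: θ_0 = M_Y·6.667/EI, so M_Y = 904.9/6.667 = 135.7 kip·ft (hogging).

M_Y = 135.7 kip·ft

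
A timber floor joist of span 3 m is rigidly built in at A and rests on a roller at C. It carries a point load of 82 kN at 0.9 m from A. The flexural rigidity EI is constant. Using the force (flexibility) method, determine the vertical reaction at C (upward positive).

R_C = 9.963 kN

Take the reaction at C as the redundant and release it; the primary structure is a cantilever fixed at A.
Deflection at C on the released cantilever, summing each load's contribution:
  point load 82 at a = 0.9: Pa²(3L − a)/(6EI) = 89.67/EI
Tip deflection under a unit load at C: L³/(3EI) = 9/EI.
Compatibility at C: δ_0 − R_C·δ_{CC} = 0, so R_C = 89.67/9 = 9.963 kN.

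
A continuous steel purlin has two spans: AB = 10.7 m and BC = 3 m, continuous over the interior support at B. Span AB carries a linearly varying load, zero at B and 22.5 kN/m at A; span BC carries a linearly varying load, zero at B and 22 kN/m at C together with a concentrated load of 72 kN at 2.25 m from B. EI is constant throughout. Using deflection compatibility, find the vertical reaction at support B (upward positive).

Insert a hinge at B; M_B is the redundant, and each span becomes simply supported.
Rotations at B on the released spans (each span's end-slope, ×1/EI):
  span AB: triangular load, peak 22.5: 7w₀L³/(360EI) = 536/EI
  span BC: triangular load, peak 22: 7w₀L³/(360EI) = 11.55/EI
  span BC: point load 72 at a = 2.25: Pab(L + b)/(6LEI) = 25.31/EI
  relative rotation θ_0 = (536 + 36.86)/EI = 572.8/EI
A unit hogging moment at B produces rotation L₁/(3EI) + L₂/(3EI) = 4.567/EI.
Slope continuity at B: θ_0 = M_B·4.567/EI, so M_B = 572.8/4.567 = 125.4 kN·m (hogging).
Span AB, ΣM about A with M_B applied at B: R_B^{AB}·10.7 = 429.3 + 125.4, so R_B^{AB} = 51.85 kN and R_A = 120.4 − 51.85 = 68.53 kN.
Span BC, ΣM about C: R_B^{BC}·3 = 87 + 125.4, so R_B^{BC} = 70.81 kN and R_C = 105 − 70.81 = 34.19 kN.
R_B = 51.85 + 70.81 = 122.7 kN.

R_B = 122.7 kN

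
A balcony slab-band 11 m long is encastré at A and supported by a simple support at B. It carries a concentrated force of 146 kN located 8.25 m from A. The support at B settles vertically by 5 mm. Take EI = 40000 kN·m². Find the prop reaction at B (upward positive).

Release the roller at B. Primary structure: cantilever fixed at A.
Deflection at B on the released cantilever, summing each load's contribution:
  point load 146 at a = 8.25: Pa²(3L − a)/(6EI) = 40991/EI
Tip deflection under a unit load at B: L³/(3EI) = 443.7/EI.
With EI = 40000 kN·m²: δ_0 = 1.0248 m and δ_{BB} = 0.011092 m/kN.
Compatibility — the beam at B must follow the support down by 0.005 m: δ_0 − R_B·δ_{BB} = 0.005, so R_B = (1.0248 − 0.005)/0.011092 = 91.94 kN.

R_B = 91.94 kN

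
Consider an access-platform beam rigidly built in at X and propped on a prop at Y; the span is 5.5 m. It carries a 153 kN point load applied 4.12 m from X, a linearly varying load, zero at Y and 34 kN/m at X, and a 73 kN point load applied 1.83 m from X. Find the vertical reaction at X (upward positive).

Take the reaction at Y as the redundant and release it; the primary structure is a cantilever fixed at X.
Downward deflection at the released point Y due to the loads:
  point load 153 at a = 4.12: Pa²(3L − a)/(6EI) = 5359/EI
  triangular load, peak 34 at the fixed end: w₀L⁴/(30EI) = 1037/EI
  point load 73 at a = 1.83: Pa²(3L − a)/(6EI) = 597.7/EI
  δ_0 = 6993/EI
Flexibility coefficient — unit upward force at Y: δ_{YY} = L³/(3EI) = 55.46/EI.
Compatibility at Y: δ_0 − R_Y·δ_{YY} = 0, so R_Y = 6993/55.46 = 126.1 kN.
Vertical equilibrium: R_X = ΣP − R_Y = 319.5 − 126.1 = 193.4 kN.

R_X = 193.4 kN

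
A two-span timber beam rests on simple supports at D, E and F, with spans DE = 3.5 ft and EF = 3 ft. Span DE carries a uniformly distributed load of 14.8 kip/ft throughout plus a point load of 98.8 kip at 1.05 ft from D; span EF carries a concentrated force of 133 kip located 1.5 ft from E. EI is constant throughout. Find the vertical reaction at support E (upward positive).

Take M_E as the redundant. Released structure: two simple spans DE and EF with a hinge at E.
End slopes at the hinge E, treating each span as simply supported:
  span DE: UDL 14.8: wL³/(24EI) = 26.44/EI
  span DE: point load 98.8 at a = 1.05: Pab(L + a)/(6LEI) = 55.07/EI
  span EF: point load 133 at a = 1.5: Pab(L + b)/(6LEI) = 74.81/EI
  relative rotation θ_0 = (81.51 + 74.81)/EI = 156.3/EI
A unit hogging moment at E produces rotation L₁/(3EI) + L₂/(3EI) = 2.167/EI.
Compatibility: M_E·(L₁+L₂)/(3EI) = θ_0, giving M_E = 72.15 kip·ft (hogging).
Span DE, ΣM about D with M_E applied at E: R_E^{DE}·3.5 = 194.4 + 72.15, so R_E^{DE} = 76.15 kip and R_D = 150.6 − 76.15 = 74.45 kip.
Span EF, ΣM about F: R_E^{EF}·3 = 199.5 + 72.15, so R_E^{EF} = 90.55 kip and R_F = 133 − 90.55 = 42.45 kip.
R_E = 76.15 + 90.55 = 166.7 kip.

R_E = 166.7 kip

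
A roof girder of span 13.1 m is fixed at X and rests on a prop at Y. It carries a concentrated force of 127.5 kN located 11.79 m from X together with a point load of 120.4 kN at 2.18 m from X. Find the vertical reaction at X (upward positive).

R_X = 134.7 kN

Remove the prop at Y; the released (primary) structure is a cantilever built in at X.
Free-end deflection of the primary structure under the applied loading (downward +):
  point load 127.5 at a = 11.79: Pa²(3L − a)/(6EI) = 81260/EI
  point load 120.4 at a = 2.18: Pa²(3L − a)/(6EI) = 3540/EI
  δ_0 = 84800/EI
Tip deflection under a unit load at Y: L³/(3EI) = 749.4/EI.
The prop prevents deflection at Y: R_Y = δ_0/δ_{YY} = 84800/749.4 = 113.2 kN.
Vertical equilibrium: R_X = ΣP − R_Y = 247.9 − 113.2 = 134.7 kN.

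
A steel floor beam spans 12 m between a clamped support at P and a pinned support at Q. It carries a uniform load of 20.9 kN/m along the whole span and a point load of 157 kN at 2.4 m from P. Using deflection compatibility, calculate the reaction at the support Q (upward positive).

Release the roller at Q. Primary structure: cantilever fixed at P.
Downward deflection at the released point Q due to the loads:
  UDL 20.9: wL⁴/(8EI) = 54173/EI
  point load 157 at a = 2.4: Pa²(3L − a)/(6EI) = 5064/EI
  δ_0 = 59237/EI
Tip deflection under a unit load at Q: L³/(3EI) = 576/EI.
The prop prevents deflection at Q: R_Q = δ_0/δ_{QQ} = 59237/576 = 102.8 kN.

R_Q = 102.8 kN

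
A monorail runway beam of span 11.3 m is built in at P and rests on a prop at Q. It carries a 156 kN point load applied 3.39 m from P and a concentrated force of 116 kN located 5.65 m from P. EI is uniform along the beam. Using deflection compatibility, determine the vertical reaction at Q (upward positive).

Take the reaction at Q as the redundant and release it; the primary structure is a cantilever fixed at P.
Deflection at Q on the released cantilever, summing each load's contribution:
  point load 156 at a = 3.39: Pa²(3L − a)/(6EI) = 9116/EI
  point load 116 at a = 5.65: Pa²(3L − a)/(6EI) = 17435/EI
  δ_0 = 26551/EI
Flexibility coefficient — unit upward force at Q: δ_{QQ} = L³/(3EI) = 481/EI.
The prop prevents deflection at Q: R_Q = δ_0/δ_{QQ} = 26551/481 = 55.2 kN.

R_Q = 55.2 kN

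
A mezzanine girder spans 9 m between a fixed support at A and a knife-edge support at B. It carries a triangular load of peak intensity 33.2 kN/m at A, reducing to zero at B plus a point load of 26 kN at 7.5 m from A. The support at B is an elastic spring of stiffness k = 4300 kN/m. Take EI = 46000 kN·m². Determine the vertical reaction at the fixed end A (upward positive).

R_A = 128 kN

Choose R_B as the redundant. The primary structure is the cantilever fixed at A.
Primary-structure tip deflection at B by superposition:
  triangular load, peak 33.2 at the fixed end: w₀L⁴/(30EI) = 7261/EI
  point load 26 at a = 7.5: Pa²(3L − a)/(6EI) = 4753/EI
  δ_0 = 12014/EI
Flexibility coefficient — unit upward force at B: δ_{BB} = L³/(3EI) = 243/EI.
With EI = 46000 kN·m²: δ_0 = 0.26117 m and δ_{BB} = 0.005283 m/kN.
Compatibility — the spring shortens by R_B/k under the reaction it provides: δ_0 − R_B·δ_{BB} = R_B/k. With 1/k = 0.000233 m/kN, R_B = δ_0 / (δ_{BB} + 1/k) = 0.26117 / (0.005283 + 0.000233) = 47.36 kN.
Vertical equilibrium: R_A = ΣP − R_B = 175.4 − 47.36 = 128 kN.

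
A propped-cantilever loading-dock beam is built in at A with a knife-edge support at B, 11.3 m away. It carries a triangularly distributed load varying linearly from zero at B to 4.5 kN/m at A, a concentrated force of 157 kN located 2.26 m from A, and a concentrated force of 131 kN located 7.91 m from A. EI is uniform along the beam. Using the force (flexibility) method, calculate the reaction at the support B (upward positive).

Release the roller at B. Primary structure: cantilever fixed at A.
Primary-structure tip deflection at B by superposition:
  triangular load, peak 4.5 at the fixed end: w₀L⁴/(30EI) = 2446/EI
  point load 157 at a = 2.26: Pa²(3L − a)/(6EI) = 4229/EI
  point load 131 at a = 7.91: Pa²(3L − a)/(6EI) = 35504/EI
  δ_0 = 42179/EI
Tip deflection under a unit load at B: L³/(3EI) = 481/EI.
Compatibility at B: δ_0 − R_B·δ_{BB} = 0, so R_B = 42179/481 = 87.7 kN.

R_B = 87.7 kN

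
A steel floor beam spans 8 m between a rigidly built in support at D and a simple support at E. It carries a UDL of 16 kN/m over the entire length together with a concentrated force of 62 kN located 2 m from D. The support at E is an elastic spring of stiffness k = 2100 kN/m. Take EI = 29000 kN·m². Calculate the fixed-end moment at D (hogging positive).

M_D = 241.3 kN·m

Release the roller at E. Primary structure: cantilever fixed at D.
Primary-structure tip deflection at E by superposition:
  UDL 16: wL⁴/(8EI) = 8192/EI
  point load 62 at a = 2: Pa²(3L − a)/(6EI) = 909.3/EI
  δ_0 = 9101/EI
Flexibility coefficient — unit upward force at E: δ_{EE} = L³/(3EI) = 170.7/EI.
With EI = 29000 kN·m²: δ_0 = 0.31384 m and δ_{EE} = 0.005885 m/kN.
Compatibility — the spring shortens by R_E/k under the reaction it provides: δ_0 − R_E·δ_{EE} = R_E/k. With 1/k = 0.000476 m/kN, R_E = δ_0 / (δ_{EE} + 1/k) = 0.31384 / (0.005885 + 0.000476) = 49.34 kN.
Moment equilibrium about D: M_D = Σ(load moments about D) − R_E·L = 636 − 49.34×8 = 241.3 kN·m.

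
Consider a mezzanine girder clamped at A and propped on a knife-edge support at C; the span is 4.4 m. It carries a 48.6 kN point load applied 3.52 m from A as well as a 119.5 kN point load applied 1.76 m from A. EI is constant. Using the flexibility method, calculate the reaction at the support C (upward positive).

R_C = 59.07 kN

Choose R_C as the redundant. The primary structure is the cantilever fixed at A.
Primary-structure tip deflection at C by superposition:
  point load 48.6 at a = 3.52: Pa²(3L − a)/(6EI) = 971.5/EI
  point load 119.5 at a = 1.76: Pa²(3L − a)/(6EI) = 705.8/EI
  δ_0 = 1677/EI
Tip deflection under a unit load at C: L³/(3EI) = 28.39/EI.
Compatibility at C: δ_0 − R_C·δ_{CC} = 0, so R_C = 1677/28.39 = 59.07 kN.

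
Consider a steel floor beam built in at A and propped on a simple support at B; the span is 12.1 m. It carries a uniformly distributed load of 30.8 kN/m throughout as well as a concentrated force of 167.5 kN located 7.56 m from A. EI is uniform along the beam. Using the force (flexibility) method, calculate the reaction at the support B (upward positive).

Choose R_B as the redundant. The primary structure is the cantilever fixed at A.
Downward deflection at the released point B due to the loads:
  UDL 30.8: wL⁴/(8EI) = 82528/EI
  point load 167.5 at a = 7.56: Pa²(3L − a)/(6EI) = 45856/EI
  δ_0 = 128384/EI
Tip deflection under a unit load at B: L³/(3EI) = 590.5/EI.
The prop prevents deflection at B: R_B = δ_0/δ_{BB} = 128384/590.5 = 217.4 kN.

R_B = 217.4 kN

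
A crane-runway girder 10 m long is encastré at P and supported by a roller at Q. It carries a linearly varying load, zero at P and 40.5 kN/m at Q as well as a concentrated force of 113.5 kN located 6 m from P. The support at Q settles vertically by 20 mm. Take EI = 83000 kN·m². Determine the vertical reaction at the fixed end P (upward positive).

R_P = 160.6 kN

Take the reaction at Q as the redundant and release it; the primary structure is a cantilever fixed at P.
Downward deflection at the released point Q due to the loads:
  triangular load, peak 40.5 at the free end: 11w₀L⁴/(120EI) = 37125/EI
  point load 113.5 at a = 6: Pa²(3L − a)/(6EI) = 16344/EI
  δ_0 = 53469/EI
Tip deflection under a unit load at Q: L³/(3EI) = 333.3/EI.
With EI = 83000 kN·m²: δ_0 = 0.6442 m and δ_{QQ} = 0.004016 m/kN.
Compatibility — the beam at Q must follow the support down by 0.02 m: δ_0 − R_Q·δ_{QQ} = 0.02, so R_Q = (0.6442 − 0.02)/0.004016 = 155.4 kN.
Vertical equilibrium: R_P = ΣP − R_Q = 316 − 155.4 = 160.6 kN.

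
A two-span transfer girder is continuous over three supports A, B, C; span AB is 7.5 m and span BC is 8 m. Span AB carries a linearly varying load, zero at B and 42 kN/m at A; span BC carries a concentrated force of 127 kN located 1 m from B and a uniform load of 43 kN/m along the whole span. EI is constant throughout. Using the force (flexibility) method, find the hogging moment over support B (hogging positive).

Insert a hinge at B; M_B is the redundant, and each span becomes simply supported.
Rotations at B on the released spans (each span's end-slope, ×1/EI):
  span AB: triangular load, peak 42: 7w₀L³/(360EI) = 344.5/EI
  span BC: point load 127 at a = 1: Pab(L + b)/(6LEI) = 277.8/EI
  span BC: UDL 43: wL³/(24EI) = 917.3/EI
  relative rotation θ_0 = (344.5 + 1195)/EI = 1540/EI
A unit hogging moment at B produces rotation L₁/(3EI) + L₂/(3EI) = 5.167/EI.
Slope continuity at B: θ_0 = M_B·5.167/EI, so M_B = 1540/5.167 = 298 kN·m (hogging).

M_B = 298 kN·m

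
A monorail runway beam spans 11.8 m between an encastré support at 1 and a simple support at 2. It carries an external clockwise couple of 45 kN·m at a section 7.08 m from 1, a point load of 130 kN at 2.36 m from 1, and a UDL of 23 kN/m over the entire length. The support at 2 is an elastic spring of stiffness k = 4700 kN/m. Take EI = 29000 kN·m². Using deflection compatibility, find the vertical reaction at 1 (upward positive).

R_1 = 288.8 kN

Choose R_2 as the redundant. The primary structure is the cantilever fixed at 1.
Free-end deflection of the primary structure under the applied loading (downward +):
  clockwise couple 45 at a = 7.08: M₀a(2L − a)/(2EI) = 2632/EI
  point load 130 at a = 2.36: Pa²(3L − a)/(6EI) = 3987/EI
  UDL 23: wL⁴/(8EI) = 55740/EI
  δ_0 = 62359/EI
Flexibility coefficient — unit upward force at 2: δ_{22} = L³/(3EI) = 547.7/EI.
With EI = 29000 kN·m²: δ_0 = 2.1503 m and δ_{22} = 0.018885 m/kN.
Compatibility — the spring shortens by R_2/k under the reaction it provides: δ_0 − R_2·δ_{22} = R_2/k. With 1/k = 0.000213 m/kN, R_2 = δ_0 / (δ_{22} + 1/k) = 2.1503 / (0.018885 + 0.000213) = 112.6 kN.
Vertical equilibrium: R_1 = ΣP − R_2 = 401.4 − 112.6 = 288.8 kN.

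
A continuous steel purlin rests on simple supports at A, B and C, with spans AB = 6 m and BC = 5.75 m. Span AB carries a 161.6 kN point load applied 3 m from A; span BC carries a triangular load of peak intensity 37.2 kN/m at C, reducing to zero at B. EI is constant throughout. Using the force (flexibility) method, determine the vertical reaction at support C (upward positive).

R_C = 49.05 kN

Release continuity at B by inserting a hinge; the redundant is the internal moment M_B. The primary structure is two simply-supported spans AB and BC.
Rotations at B on the released spans (each span's end-slope, ×1/EI):
  span AB: point load 161.6 at a = 3: Pab(L + a)/(6LEI) = 363.6/EI
  span BC: triangular load, peak 37.2: 7w₀L³/(360EI) = 137.5/EI
  relative rotation θ_0 = (363.6 + 137.5)/EI = 501.1/EI
A unit hogging moment at B produces rotation L₁/(3EI) + L₂/(3EI) = 3.917/EI.
Slope continuity at B: θ_0 = M_B·3.917/EI, so M_B = 501.1/3.917 = 127.9 kN·m (hogging).
Span BC, ΣM about C: R_B^{BC}·5.75 = 205 + 127.9, so R_B^{BC} = 57.9 kN and R_C = 107 − 57.9 = 49.05 kN.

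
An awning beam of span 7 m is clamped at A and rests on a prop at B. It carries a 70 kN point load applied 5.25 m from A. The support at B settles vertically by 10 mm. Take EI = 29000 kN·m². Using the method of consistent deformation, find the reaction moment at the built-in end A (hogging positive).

M_A = 75.18 kN·m

Remove the prop at B; the released (primary) structure is a cantilever built in at A.
Free-end deflection of the primary structure under the applied loading (downward +):
  point load 70 at a = 5.25: Pa²(3L − a)/(6EI) = 5065/EI
Tip deflection under a unit load at B: L³/(3EI) = 114.3/EI.
With EI = 29000 kN·m²: δ_0 = 0.17464 m and δ_{BB} = 0.003943 m/kN.
Compatibility — the beam at B must follow the support down by 0.01 m: δ_0 − R_B·δ_{BB} = 0.01, so R_B = (0.17464 − 0.01)/0.003943 = 41.76 kN.
Moment equilibrium about A: M_A = Σ(load moments about A) − R_B·L = 367.5 − 41.76×7 = 75.18 kN·m.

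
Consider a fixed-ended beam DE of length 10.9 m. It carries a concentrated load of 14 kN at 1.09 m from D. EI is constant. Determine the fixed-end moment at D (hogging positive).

Take the two fixed-end moments M_D, M_E as redundants; the released structure is the simple span DE.
End rotations of the released simple span under the applied load (×1/EI):
  at D: point load 14 at a = 1.09: Pab(L + b)/(6LEI) = 47.41/EI
  at E: point load 14 at a = 1.09: Pab(L + a)/(6LEI) = 27.45/EI
  θ_D0 = 47.41/EI,  θ_E0 = 27.45/EI
Flexibility coefficients: a unit moment at one end gives L/(3EI) there and L/(6EI) at the far end, so f₁₁ = f₂₂ = 3.633/EI and f₁₂ = f₂₁ = 1.817/EI.
Compatibility — zero rotation at each built-in end:
  3.633 M_D + 1.817 M_E = 47.41
  1.817 M_D + 3.633 M_E = 27.45
Solving the pair gives M_D = 12.36 kN·m and M_E = 1.373 kN·m (hogging).

M_D = 12.36 kN·m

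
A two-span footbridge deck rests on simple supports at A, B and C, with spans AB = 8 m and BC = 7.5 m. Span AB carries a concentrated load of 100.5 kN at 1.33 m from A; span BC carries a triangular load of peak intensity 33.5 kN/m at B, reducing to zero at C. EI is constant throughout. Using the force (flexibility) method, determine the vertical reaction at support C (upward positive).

Release continuity at B by inserting a hinge; the redundant is the internal moment M_B. The primary structure is two simply-supported spans AB and BC.
Rotations at B on the released spans (each span's end-slope, ×1/EI):
  span AB: point load 100.5 at a = 1.33: Pab(L + a)/(6LEI) = 173.3/EI
  span BC: triangular load, peak 33.5: w₀L³/(45EI) = 314.1/EI
  relative rotation θ_0 = (173.3 + 314.1)/EI = 487.4/EI
A unit hogging moment at B produces rotation L₁/(3EI) + L₂/(3EI) = 5.167/EI.
Slope continuity at B: θ_0 = M_B·5.167/EI, so M_B = 487.4/5.167 = 94.33 kN·m (hogging).
Span BC, ΣM about C: R_B^{BC}·7.5 = 628.1 + 94.33, so R_B^{BC} = 96.33 kN and R_C = 125.6 − 96.33 = 29.3 kN.

R_C = 29.3 kN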